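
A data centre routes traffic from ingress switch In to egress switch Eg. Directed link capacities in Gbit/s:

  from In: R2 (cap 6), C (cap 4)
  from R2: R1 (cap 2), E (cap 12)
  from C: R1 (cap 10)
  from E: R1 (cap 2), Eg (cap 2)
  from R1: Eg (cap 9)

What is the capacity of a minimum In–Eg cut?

Augment In→R2→E→Eg: bottleneck 2, flow now 2.
Augment In→R2→R1→Eg: bottleneck 2, flow now 4.
Augment In→C→R1→Eg: bottleneck 4, flow now 8.
Augment In→R2→E→R1→Eg: bottleneck 2, flow now 10.
No augmenting path remains; maximum flow = 10.
By max-flow min-cut, the minimum cut capacity equals the max flow.
In the residual graph, reachable from In: {In}.
Min-cut edges: In→R2 (6), In→C (4); capacity 6 + 4 = 10.

10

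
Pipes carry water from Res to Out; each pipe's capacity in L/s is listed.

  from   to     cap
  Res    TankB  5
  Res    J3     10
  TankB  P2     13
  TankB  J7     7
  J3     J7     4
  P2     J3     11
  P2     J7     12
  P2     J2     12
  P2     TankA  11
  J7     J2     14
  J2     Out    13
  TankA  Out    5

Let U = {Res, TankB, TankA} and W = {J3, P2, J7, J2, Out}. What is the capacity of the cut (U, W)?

Edges leaving {Res, TankB, TankA}: Res→J3 (10), TankB→P2 (13), TankB→J7 (7), TankA→Out (5).
Cut capacity = 10 + 13 + 7 + 5 = 35.

35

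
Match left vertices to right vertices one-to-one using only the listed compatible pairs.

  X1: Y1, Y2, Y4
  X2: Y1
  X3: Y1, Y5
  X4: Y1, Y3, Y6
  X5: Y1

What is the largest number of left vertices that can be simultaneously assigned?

Unit-capacity flow: source→left, listed edges, right→sink; max matching = max flow.
Augmenting path X1→Y1 (+1); matched 1.
Augmenting path X3→Y5 (+1); matched 2.
Augmenting path X4→Y3 (+1); matched 3.
Augmenting path X2→Y1→X1→Y2 (+1); matched 4.
No augmenting path remains; maximum matching = 4.
König certificate: {X1, X3, X4, Y1} is a vertex cover of size 4 (every listed pair touches it), so no matching can be larger.

4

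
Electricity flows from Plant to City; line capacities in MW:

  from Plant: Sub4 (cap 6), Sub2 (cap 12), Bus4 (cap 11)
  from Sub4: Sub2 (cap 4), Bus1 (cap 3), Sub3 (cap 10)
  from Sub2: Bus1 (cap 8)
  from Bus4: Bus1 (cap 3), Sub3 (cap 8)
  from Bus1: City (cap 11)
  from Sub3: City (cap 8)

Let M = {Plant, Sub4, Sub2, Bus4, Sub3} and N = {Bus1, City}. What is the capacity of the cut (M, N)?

22

Edges leaving {Plant, Sub4, Sub2, Bus4, Sub3}: Sub4→Bus1 (3), Sub2→Bus1 (8), Bus4→Bus1 (3), Sub3→City (8).
Cut capacity = 3 + 8 + 3 + 8 = 22.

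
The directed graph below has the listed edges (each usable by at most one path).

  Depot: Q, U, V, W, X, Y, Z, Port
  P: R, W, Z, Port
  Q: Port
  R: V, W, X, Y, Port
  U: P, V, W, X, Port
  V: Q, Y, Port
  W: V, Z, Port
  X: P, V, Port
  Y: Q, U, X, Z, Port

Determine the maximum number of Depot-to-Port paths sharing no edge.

Assign every edge capacity 1; by Menger, the answer equals the max flow.
Path Depot→Port (+1); total 1.
Path Depot→Q→Port (+1); total 2.
Path Depot→U→Port (+1); total 3.
Path Depot→V→Port (+1); total 4.
Path Depot→W→Port (+1); total 5.
Path Depot→X→Port (+1); total 6.
Path Depot→Y→Port (+1); total 7.
No residual Depot→Port path; max flow = 7.
Certifying cut of size 7: {Depot→Port, Depot→Q, Depot→U, Depot→V, Depot→W, Depot→X, Depot→Y}.

7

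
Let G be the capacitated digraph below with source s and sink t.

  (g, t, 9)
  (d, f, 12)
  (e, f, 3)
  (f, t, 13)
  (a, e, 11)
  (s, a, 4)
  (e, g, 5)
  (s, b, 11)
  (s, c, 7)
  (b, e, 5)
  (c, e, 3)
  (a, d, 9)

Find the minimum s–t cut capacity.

Augment s→a→d→f→t: bottleneck 4, flow now 4.
Augment s→b→e→f→t: bottleneck 3, flow now 7.
Augment s→b→e→g→t: bottleneck 2, flow now 9.
Augment s→c→e→g→t: bottleneck 3, flow now 12.
No augmenting path remains; maximum flow = 12.
By max-flow min-cut, the minimum cut capacity equals the max flow.
In the residual graph, reachable from s: {s, b, c}.
Min-cut edges: s→a (4), b→e (5), c→e (3); capacity 4 + 5 + 3 = 12.

12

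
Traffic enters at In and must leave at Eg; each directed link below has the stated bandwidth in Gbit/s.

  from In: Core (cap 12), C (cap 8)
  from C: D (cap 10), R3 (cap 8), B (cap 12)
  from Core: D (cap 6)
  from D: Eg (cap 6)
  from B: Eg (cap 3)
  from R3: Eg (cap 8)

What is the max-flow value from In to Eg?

14

Augment In→C→D→Eg: bottleneck 6, flow now 6.
Augment In→C→B→Eg: bottleneck 2, flow now 8.
Augment In→Core→D→C→B→Eg: bottleneck 1, flow now 9. (uses reverse residual edge)
Augment In→Core→D→C→R3→Eg: bottleneck 5, flow now 14. (uses reverse residual edge)
No augmenting path remains; maximum flow = 14.
In the residual graph, reachable from In: {In, Core}.
Min-cut edges: In→C (8), Core→D (6); capacity 8 + 6 = 14.
This cut is saturated, so no flow can exceed 14.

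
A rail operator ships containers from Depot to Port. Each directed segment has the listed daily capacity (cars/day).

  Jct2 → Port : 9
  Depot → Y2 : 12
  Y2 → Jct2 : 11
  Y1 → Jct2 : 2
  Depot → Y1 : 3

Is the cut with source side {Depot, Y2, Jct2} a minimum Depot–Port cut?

Given cut capacity: 3 + 9 = 12.
Augment Depot→Y1→Jct2→Port: bottleneck 2, flow now 2.
Augment Depot→Y2→Jct2→Port: bottleneck 7, flow now 9.
No augmenting path remains; maximum flow = 9.
In the residual graph, reachable from Depot: {Depot, Y1, Y2, Jct2}.
Min-cut edges: Jct2→Port (9); capacity 9 = 9.
Cut capacity 12 exceeds the max flow 9, so it is not minimum.

No — its capacity is 12, but the minimum cut has capacity 9.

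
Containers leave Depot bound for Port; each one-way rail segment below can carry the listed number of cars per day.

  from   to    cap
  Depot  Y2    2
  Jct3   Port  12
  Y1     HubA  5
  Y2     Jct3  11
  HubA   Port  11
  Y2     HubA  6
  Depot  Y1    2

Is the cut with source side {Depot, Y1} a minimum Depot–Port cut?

No — its capacity is 7, but the minimum cut has capacity 4.

Given cut capacity: 2 + 5 = 7.
Augment Depot→Y2→Jct3→Port: bottleneck 2, flow now 2.
Augment Depot→Y1→HubA→Port: bottleneck 2, flow now 4.
No augmenting path remains; maximum flow = 4.
In the residual graph, reachable from Depot: {Depot}.
Min-cut edges: Depot→Y2 (2), Depot→Y1 (2); capacity 2 + 2 = 4.
Cut capacity 7 exceeds the max flow 4, so it is not minimum.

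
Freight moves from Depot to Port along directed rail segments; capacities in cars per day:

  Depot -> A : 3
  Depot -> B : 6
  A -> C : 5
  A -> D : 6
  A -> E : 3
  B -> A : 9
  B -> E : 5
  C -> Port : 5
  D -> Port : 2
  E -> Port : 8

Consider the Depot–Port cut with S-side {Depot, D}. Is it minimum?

No — its capacity is 11, but the minimum cut has capacity 9.

Given cut capacity: 3 + 6 + 2 = 11.
Augment Depot→A→C→Port: bottleneck 3, flow now 3.
Augment Depot→B→E→Port: bottleneck 5, flow now 8.
Augment Depot→B→A→C→Port: bottleneck 1, flow now 9.
No augmenting path remains; maximum flow = 9.
In the residual graph, reachable from Depot: {Depot}.
Min-cut edges: Depot→A (3), Depot→B (6); capacity 3 + 6 = 9.
Cut capacity 11 exceeds the max flow 9, so it is not minimum.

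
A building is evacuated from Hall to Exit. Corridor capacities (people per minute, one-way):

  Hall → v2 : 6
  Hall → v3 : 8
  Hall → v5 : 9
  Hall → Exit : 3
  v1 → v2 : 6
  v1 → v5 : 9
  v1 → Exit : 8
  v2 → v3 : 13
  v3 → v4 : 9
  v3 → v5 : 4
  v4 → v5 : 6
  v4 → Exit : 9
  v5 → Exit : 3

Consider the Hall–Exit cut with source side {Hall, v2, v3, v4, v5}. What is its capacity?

15

Edges leaving {Hall, v2, v3, v4, v5}: Hall→Exit (3), v4→Exit (9), v5→Exit (3).
Cut capacity = 3 + 9 + 3 = 15.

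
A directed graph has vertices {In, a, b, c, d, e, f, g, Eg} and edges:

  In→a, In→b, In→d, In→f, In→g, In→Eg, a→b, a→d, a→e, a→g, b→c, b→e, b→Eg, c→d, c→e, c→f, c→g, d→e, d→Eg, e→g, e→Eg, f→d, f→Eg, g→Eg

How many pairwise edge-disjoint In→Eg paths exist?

Assign every edge capacity 1; by Menger, the answer equals the max flow.
Path In→Eg (+1); total 1.
Path In→b→Eg (+1); total 2.
Path In→d→Eg (+1); total 3.
Path In→f→Eg (+1); total 4.
Path In→g→Eg (+1); total 5.
Path In→a→e→Eg (+1); total 6.
No residual In→Eg path; max flow = 6.
Certifying cut of size 6: {In→Eg, In→a, In→b, In→d, In→f, In→g}.

6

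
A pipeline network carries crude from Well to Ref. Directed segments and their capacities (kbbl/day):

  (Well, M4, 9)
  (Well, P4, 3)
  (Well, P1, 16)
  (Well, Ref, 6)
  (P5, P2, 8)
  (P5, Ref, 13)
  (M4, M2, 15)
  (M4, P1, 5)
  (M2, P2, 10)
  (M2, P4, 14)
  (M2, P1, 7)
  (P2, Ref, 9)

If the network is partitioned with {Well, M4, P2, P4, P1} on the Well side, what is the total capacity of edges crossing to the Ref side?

Edges leaving {Well, M4, P2, P4, P1}: Well→Ref (6), M4→M2 (15), P2→Ref (9).
Cut capacity = 6 + 15 + 9 = 30.

30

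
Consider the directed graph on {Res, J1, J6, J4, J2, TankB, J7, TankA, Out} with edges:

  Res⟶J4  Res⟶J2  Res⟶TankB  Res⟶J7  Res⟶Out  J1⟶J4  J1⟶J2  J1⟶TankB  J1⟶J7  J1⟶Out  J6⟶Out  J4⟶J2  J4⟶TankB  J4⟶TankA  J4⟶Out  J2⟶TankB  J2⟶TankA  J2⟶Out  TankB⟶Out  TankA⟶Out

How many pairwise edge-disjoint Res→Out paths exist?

4

Assign every edge capacity 1; by Menger, the answer equals the max flow.
Path Res→Out (+1); total 1.
Path Res→J4→Out (+1); total 2.
Path Res→J2→Out (+1); total 3.
Path Res→TankB→Out (+1); total 4.
No residual Res→Out path; max flow = 4.
Certifying cut of size 4: {Res→J2, Res→J4, Res→Out, Res→TankB}.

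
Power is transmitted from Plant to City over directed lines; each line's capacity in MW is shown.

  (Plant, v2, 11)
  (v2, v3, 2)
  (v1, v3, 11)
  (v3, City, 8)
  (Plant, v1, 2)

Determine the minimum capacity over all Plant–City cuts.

4

Augment Plant→v1→v3→City: bottleneck 2, flow now 2.
Augment Plant→v2→v3→City: bottleneck 2, flow now 4.
No augmenting path remains; maximum flow = 4.
By max-flow min-cut, the minimum cut capacity equals the max flow.
In the residual graph, reachable from Plant: {Plant, v2}.
Min-cut edges: Plant→v1 (2), v2→v3 (2); capacity 2 + 2 = 4.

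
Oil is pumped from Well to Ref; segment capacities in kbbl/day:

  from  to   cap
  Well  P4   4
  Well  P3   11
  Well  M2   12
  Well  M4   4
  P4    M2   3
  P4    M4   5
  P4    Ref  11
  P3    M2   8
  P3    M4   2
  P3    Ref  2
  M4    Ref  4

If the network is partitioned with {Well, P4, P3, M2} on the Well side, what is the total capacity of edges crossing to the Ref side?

24

Edges leaving {Well, P4, P3, M2}: Well→M4 (4), P4→M4 (5), P4→Ref (11), P3→M4 (2), P3→Ref (2).
Cut capacity = 4 + 5 + 11 + 2 + 2 = 24.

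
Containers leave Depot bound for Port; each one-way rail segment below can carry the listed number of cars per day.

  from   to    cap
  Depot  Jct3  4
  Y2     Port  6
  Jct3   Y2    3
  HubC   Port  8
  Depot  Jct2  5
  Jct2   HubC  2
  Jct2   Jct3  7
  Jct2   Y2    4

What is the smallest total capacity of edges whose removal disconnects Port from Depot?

8

Augment Depot→Jct3→Y2→Port: bottleneck 3, flow now 3.
Augment Depot→Jct2→Y2→Port: bottleneck 3, flow now 6.
Augment Depot→Jct2→HubC→Port: bottleneck 2, flow now 8.
No augmenting path remains; maximum flow = 8.
By max-flow min-cut, the minimum cut capacity equals the max flow.
In the residual graph, reachable from Depot: {Depot, Jct3}.
Min-cut edges: Depot→Jct2 (5), Jct3→Y2 (3); capacity 5 + 3 = 8.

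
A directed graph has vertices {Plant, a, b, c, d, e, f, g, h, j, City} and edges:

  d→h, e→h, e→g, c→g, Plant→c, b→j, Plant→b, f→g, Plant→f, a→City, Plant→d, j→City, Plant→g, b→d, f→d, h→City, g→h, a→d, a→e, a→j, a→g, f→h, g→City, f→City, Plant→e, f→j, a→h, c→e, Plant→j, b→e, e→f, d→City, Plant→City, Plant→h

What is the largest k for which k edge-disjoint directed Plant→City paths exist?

Assign every edge capacity 1; by Menger, the answer equals the max flow.
Path Plant→City (+1); total 1.
Path Plant→d→City (+1); total 2.
Path Plant→f→City (+1); total 3.
Path Plant→g→City (+1); total 4.
Path Plant→h→City (+1); total 5.
Path Plant→j→City (+1); total 6.
No residual Plant→City path; max flow = 6.
Certifying cut of size 6: {Plant→City, d→City, f→City, g→City, h→City, j→City}.

6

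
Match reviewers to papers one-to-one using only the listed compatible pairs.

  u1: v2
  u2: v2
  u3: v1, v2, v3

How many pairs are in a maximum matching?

2

Unit-capacity flow: source→left, listed edges, right→sink; max matching = max flow.
Augmenting path u1→v2 (+1); matched 1.
Augmenting path u3→v1 (+1); matched 2.
No augmenting path remains; maximum matching = 2.
König certificate: {u3, v2} is a vertex cover of size 2 (every listed pair touches it), so no matching can be larger.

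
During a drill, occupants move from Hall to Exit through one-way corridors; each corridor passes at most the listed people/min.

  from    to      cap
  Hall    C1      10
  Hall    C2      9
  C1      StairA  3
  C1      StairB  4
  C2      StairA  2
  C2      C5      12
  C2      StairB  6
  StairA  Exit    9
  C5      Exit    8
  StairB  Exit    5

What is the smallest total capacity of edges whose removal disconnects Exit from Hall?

Augment Hall→C1→StairA→Exit: bottleneck 3, flow now 3.
Augment Hall→C1→StairB→Exit: bottleneck 4, flow now 7.
Augment Hall→C2→StairA→Exit: bottleneck 2, flow now 9.
Augment Hall→C2→C5→Exit: bottleneck 7, flow now 16.
No augmenting path remains; maximum flow = 16.
By max-flow min-cut, the minimum cut capacity equals the max flow.
In the residual graph, reachable from Hall: {Hall, C1}.
Min-cut edges: Hall→C2 (9), C1→StairA (3), C1→StairB (4); capacity 9 + 3 + 4 = 16.

16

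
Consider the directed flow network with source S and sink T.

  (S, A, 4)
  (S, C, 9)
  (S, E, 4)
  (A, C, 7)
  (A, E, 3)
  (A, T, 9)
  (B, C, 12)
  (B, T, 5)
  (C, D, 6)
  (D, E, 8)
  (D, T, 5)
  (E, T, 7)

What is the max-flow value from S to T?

14

Augment S→A→T: bottleneck 4, flow now 4.
Augment S→E→T: bottleneck 4, flow now 8.
Augment S→C→D→T: bottleneck 5, flow now 13.
Augment S→C→D→E→T: bottleneck 1, flow now 14.
No augmenting path remains; maximum flow = 14.
In the residual graph, reachable from S: {S, C}.
Min-cut edges: S→A (4), S→E (4), C→D (6); capacity 4 + 4 + 6 = 14.
This cut is saturated, so no flow can exceed 14.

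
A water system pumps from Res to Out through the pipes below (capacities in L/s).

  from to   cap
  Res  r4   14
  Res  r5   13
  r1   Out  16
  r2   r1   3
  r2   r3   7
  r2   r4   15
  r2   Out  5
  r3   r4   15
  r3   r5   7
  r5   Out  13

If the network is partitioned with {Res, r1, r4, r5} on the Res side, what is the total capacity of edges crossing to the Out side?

29

Edges leaving {Res, r1, r4, r5}: r1→Out (16), r5→Out (13).
Cut capacity = 16 + 13 = 29.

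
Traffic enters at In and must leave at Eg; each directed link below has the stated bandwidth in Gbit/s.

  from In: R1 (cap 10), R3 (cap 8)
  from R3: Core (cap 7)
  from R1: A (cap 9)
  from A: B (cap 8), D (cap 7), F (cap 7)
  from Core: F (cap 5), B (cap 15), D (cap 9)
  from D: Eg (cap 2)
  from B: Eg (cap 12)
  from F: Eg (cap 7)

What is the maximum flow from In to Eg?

16

Augment In→R3→Core→D→Eg: bottleneck 2, flow now 2.
Augment In→R3→Core→B→Eg: bottleneck 5, flow now 7.
Augment In→R1→A→B→Eg: bottleneck 7, flow now 14.
Augment In→R1→A→F→Eg: bottleneck 2, flow now 16.
No augmenting path remains; maximum flow = 16.
In the residual graph, reachable from In: {In, R3, R1}.
Min-cut edges: R3→Core (7), R1→A (9); capacity 7 + 9 = 16.
This cut is saturated, so no flow can exceed 16.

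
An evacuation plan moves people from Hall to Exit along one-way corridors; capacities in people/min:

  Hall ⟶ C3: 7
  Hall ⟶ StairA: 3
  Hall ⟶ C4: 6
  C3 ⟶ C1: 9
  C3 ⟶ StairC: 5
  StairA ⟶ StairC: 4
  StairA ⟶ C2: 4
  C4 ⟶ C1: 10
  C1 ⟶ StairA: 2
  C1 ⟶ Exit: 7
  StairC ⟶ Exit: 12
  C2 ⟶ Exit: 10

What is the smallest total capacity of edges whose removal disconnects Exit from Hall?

Augment Hall→C3→C1→Exit: bottleneck 7, flow now 7.
Augment Hall→StairA→StairC→Exit: bottleneck 3, flow now 10.
Augment Hall→C4→C1→C3→StairC→Exit: bottleneck 5, flow now 15. (uses reverse residual edge)
Augment Hall→C4→C1→StairA→StairC→Exit: bottleneck 1, flow now 16.
No augmenting path remains; maximum flow = 16.
By max-flow min-cut, the minimum cut capacity equals the max flow.
In the residual graph, reachable from Hall: {Hall}.
Min-cut edges: Hall→C3 (7), Hall→StairA (3), Hall→C4 (6); capacity 7 + 3 + 6 = 16.

16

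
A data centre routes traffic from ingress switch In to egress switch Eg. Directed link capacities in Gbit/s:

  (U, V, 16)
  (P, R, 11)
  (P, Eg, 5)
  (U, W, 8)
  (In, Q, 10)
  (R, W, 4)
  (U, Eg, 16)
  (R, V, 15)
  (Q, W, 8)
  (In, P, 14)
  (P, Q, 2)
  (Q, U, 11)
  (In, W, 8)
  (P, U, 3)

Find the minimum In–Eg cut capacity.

19

Augment In→P→Eg: bottleneck 5, flow now 5.
Augment In→P→U→Eg: bottleneck 3, flow now 8.
Augment In→Q→U→Eg: bottleneck 10, flow now 18.
Augment In→P→Q→U→Eg: bottleneck 1, flow now 19.
No augmenting path remains; maximum flow = 19.
By max-flow min-cut, the minimum cut capacity equals the max flow.
In the residual graph, reachable from In: {In, P, Q, R, V, W}.
Min-cut edges: P→U (3), P→Eg (5), Q→U (11); capacity 3 + 5 + 11 = 19.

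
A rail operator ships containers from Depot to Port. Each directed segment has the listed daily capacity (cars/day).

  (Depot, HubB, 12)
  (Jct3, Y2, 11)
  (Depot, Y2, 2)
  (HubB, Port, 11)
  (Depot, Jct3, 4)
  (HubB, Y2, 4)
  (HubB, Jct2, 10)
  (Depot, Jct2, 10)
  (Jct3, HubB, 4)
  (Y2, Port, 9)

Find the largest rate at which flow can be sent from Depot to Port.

18

Augment Depot→HubB→Port: bottleneck 11, flow now 11.
Augment Depot→Y2→Port: bottleneck 2, flow now 13.
Augment Depot→Jct3→Y2→Port: bottleneck 4, flow now 17.
Augment Depot→HubB→Y2→Port: bottleneck 1, flow now 18.
No augmenting path remains; maximum flow = 18.
In the residual graph, reachable from Depot: {Depot, Jct2}.
Min-cut edges: Depot→Jct3 (4), Depot→HubB (12), Depot→Y2 (2); capacity 4 + 12 + 2 = 18.
This cut is saturated, so no flow can exceed 18.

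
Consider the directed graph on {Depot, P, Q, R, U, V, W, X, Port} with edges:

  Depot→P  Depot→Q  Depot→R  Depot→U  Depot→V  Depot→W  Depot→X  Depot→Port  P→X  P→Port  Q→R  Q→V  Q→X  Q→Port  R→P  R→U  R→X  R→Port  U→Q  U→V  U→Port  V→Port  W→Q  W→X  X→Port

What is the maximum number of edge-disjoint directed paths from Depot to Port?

7

Assign every edge capacity 1; by Menger, the answer equals the max flow.
Path Depot→Port (+1); total 1.
Path Depot→P→Port (+1); total 2.
Path Depot→Q→Port (+1); total 3.
Path Depot→R→Port (+1); total 4.
Path Depot→U→Port (+1); total 5.
Path Depot→V→Port (+1); total 6.
Path Depot→X→Port (+1); total 7.
No residual Depot→Port path; max flow = 7.
Certifying cut of size 7: {Depot→Port, P→Port, Q→Port, R→Port, U→Port, V→Port, X→Port}.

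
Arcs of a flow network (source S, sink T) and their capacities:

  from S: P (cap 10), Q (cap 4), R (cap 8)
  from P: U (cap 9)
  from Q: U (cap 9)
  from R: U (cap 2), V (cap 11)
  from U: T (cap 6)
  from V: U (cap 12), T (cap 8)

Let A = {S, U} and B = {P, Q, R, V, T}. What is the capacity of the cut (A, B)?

Edges leaving {S, U}: S→P (10), S→Q (4), S→R (8), U→T (6).
Cut capacity = 10 + 4 + 8 + 6 = 28.

28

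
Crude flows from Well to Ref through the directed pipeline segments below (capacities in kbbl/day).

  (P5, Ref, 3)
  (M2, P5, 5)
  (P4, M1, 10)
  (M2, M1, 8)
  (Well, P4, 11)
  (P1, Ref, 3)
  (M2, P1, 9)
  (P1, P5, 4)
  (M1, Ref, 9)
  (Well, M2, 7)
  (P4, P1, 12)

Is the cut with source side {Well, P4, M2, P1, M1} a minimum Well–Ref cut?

No — its capacity is 21, but the minimum cut has capacity 15.

Given cut capacity: 5 + 4 + 3 + 9 = 21.
Augment Well→P4→P1→Ref: bottleneck 3, flow now 3.
Augment Well→P4→M1→Ref: bottleneck 8, flow now 11.
Augment Well→M2→P5→Ref: bottleneck 3, flow now 14.
Augment Well→M2→M1→Ref: bottleneck 1, flow now 15.
No augmenting path remains; maximum flow = 15.
In the residual graph, reachable from Well: {Well, P4, M2, P1, P5, M1}.
Min-cut edges: P1→Ref (3), P5→Ref (3), M1→Ref (9); capacity 3 + 3 + 9 = 15.
Cut capacity 21 exceeds the max flow 15, so it is not minimum.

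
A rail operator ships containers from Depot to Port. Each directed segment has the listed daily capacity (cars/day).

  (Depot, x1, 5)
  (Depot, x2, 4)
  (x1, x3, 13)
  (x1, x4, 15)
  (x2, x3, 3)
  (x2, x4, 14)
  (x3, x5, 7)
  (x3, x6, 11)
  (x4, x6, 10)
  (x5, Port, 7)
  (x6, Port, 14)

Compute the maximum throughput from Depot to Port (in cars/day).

Augment Depot→x1→x3→x5→Port: bottleneck 5, flow now 5.
Augment Depot→x2→x3→x5→Port: bottleneck 2, flow now 7.
Augment Depot→x2→x3→x6→Port: bottleneck 1, flow now 8.
Augment Depot→x2→x4→x6→Port: bottleneck 1, flow now 9.
No augmenting path remains; maximum flow = 9.
In the residual graph, reachable from Depot: {Depot}.
Min-cut edges: Depot→x1 (5), Depot→x2 (4); capacity 5 + 4 = 9.
This cut is saturated, so no flow can exceed 9.

9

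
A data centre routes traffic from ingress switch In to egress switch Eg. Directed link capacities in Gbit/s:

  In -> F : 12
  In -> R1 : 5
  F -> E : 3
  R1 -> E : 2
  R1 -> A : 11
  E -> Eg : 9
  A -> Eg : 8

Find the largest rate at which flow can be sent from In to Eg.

Augment In→F→E→Eg: bottleneck 3, flow now 3.
Augment In→R1→E→Eg: bottleneck 2, flow now 5.
Augment In→R1→A→Eg: bottleneck 3, flow now 8.
No augmenting path remains; maximum flow = 8.
In the residual graph, reachable from In: {In, F}.
Min-cut edges: In→R1 (5), F→E (3); capacity 5 + 3 = 8.
This cut is saturated, so no flow can exceed 8.

8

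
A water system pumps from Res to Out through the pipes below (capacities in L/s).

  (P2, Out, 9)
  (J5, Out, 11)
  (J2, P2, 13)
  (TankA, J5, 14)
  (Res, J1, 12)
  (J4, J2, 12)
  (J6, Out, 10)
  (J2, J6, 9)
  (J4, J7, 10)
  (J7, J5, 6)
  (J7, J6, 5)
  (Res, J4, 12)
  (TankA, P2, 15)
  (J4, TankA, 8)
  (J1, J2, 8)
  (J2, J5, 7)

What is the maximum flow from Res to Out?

20

Augment Res→J1→J2→P2→Out: bottleneck 8, flow now 8.
Augment Res→J4→J7→J6→Out: bottleneck 5, flow now 13.
Augment Res→J4→J7→J5→Out: bottleneck 5, flow now 18.
Augment Res→J4→TankA→P2→Out: bottleneck 1, flow now 19.
Augment Res→J4→TankA→J5→Out: bottleneck 1, flow now 20.
No augmenting path remains; maximum flow = 20.
In the residual graph, reachable from Res: {Res, J1}.
Min-cut edges: Res→J4 (12), J1→J2 (8); capacity 12 + 8 = 20.
This cut is saturated, so no flow can exceed 20.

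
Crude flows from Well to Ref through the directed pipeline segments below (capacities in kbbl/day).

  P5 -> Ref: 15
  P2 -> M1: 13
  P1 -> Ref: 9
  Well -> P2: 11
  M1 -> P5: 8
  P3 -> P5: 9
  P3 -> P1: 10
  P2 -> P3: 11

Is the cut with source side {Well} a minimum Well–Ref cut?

Yes — it is a minimum cut (capacity 11).

Given cut capacity: 11 = 11.
Augment Well→P2→P3→P1→Ref: bottleneck 9, flow now 9.
Augment Well→P2→P3→P5→Ref: bottleneck 2, flow now 11.
No augmenting path remains; maximum flow = 11.
Cut capacity 11 equals the max flow, so it is a minimum cut.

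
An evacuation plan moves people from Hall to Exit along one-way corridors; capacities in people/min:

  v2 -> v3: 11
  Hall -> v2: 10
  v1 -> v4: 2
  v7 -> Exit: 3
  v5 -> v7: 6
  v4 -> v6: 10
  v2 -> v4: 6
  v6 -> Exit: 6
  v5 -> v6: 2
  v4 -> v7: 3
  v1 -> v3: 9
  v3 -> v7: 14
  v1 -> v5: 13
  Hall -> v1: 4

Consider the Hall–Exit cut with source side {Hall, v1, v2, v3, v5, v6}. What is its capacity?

34

Edges leaving {Hall, v1, v2, v3, v5, v6}: v1→v4 (2), v2→v4 (6), v3→v7 (14), v5→v7 (6), v6→Exit (6).
Cut capacity = 2 + 6 + 14 + 6 + 6 = 34.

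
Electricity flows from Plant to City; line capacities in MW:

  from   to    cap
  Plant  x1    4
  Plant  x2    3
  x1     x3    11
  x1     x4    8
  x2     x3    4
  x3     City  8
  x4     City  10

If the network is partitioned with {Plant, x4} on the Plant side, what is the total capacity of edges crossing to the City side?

Edges leaving {Plant, x4}: Plant→x1 (4), Plant→x2 (3), x4→City (10).
Cut capacity = 4 + 3 + 10 = 17.

17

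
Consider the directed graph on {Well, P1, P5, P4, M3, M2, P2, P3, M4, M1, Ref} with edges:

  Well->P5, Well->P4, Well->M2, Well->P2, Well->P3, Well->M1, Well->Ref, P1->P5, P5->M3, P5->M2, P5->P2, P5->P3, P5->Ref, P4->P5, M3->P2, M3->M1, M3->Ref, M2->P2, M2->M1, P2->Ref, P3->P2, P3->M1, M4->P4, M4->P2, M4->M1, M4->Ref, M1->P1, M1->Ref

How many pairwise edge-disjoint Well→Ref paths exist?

5

Assign every edge capacity 1; by Menger, the answer equals the max flow.
Path Well→Ref (+1); total 1.
Path Well→P5→Ref (+1); total 2.
Path Well→P2→Ref (+1); total 3.
Path Well→M1→Ref (+1); total 4.
Path Well→P4→P5→M3→Ref (+1); total 5.
No residual Well→Ref path; max flow = 5.
Certifying cut of size 5: {M1→Ref, P2→Ref, P5→M3, P5→Ref, Well→Ref}.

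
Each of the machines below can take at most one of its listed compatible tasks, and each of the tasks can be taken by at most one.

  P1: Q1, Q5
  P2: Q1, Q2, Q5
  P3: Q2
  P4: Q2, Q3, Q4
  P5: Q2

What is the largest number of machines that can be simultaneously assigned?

4

Unit-capacity flow: source→left, listed edges, right→sink; max matching = max flow.
Augmenting path P1→Q1 (+1); matched 1.
Augmenting path P2→Q2 (+1); matched 2.
Augmenting path P4→Q3 (+1); matched 3.
Augmenting path P3→Q2→P2→Q5 (+1); matched 4.
No augmenting path remains; maximum matching = 4.
König certificate: {P1, P2, P4, Q2} is a vertex cover of size 4 (every listed pair touches it), so no matching can be larger.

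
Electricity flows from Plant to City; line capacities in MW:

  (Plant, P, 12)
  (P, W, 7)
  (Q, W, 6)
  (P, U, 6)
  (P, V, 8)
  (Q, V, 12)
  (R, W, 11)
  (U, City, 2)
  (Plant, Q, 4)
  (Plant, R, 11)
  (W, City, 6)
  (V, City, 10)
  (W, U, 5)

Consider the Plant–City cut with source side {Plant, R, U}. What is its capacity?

29

Edges leaving {Plant, R, U}: Plant→P (12), Plant→Q (4), R→W (11), U→City (2).
Cut capacity = 12 + 4 + 11 + 2 = 29.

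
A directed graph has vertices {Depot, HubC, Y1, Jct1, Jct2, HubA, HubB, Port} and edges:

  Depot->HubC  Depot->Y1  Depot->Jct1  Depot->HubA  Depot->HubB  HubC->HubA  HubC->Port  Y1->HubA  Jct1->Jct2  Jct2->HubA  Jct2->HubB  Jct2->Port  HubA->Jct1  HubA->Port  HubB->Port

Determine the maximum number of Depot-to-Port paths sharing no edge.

Assign every edge capacity 1; by Menger, the answer equals the max flow.
Path Depot→HubC→Port (+1); total 1.
Path Depot→HubA→Port (+1); total 2.
Path Depot→HubB→Port (+1); total 3.
Path Depot→Jct1→Jct2→Port (+1); total 4.
No residual Depot→Port path; max flow = 4.
Certifying cut of size 4: {Depot→HubB, Depot→HubC, HubA→Port, Jct1→Jct2}.

4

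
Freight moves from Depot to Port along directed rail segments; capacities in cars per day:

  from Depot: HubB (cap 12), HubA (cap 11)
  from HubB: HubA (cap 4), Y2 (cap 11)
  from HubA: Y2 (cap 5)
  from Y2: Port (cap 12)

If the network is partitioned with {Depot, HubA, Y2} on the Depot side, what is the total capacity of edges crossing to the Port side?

24

Edges leaving {Depot, HubA, Y2}: Depot→HubB (12), Y2→Port (12).
Cut capacity = 12 + 12 = 24.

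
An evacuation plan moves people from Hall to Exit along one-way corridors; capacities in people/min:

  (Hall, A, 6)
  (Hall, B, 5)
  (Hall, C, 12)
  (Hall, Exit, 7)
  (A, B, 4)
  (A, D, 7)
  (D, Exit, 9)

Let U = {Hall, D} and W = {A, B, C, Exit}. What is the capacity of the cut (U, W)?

Edges leaving {Hall, D}: Hall→A (6), Hall→B (5), Hall→C (12), Hall→Exit (7), D→Exit (9).
Cut capacity = 6 + 5 + 12 + 7 + 9 = 39.

39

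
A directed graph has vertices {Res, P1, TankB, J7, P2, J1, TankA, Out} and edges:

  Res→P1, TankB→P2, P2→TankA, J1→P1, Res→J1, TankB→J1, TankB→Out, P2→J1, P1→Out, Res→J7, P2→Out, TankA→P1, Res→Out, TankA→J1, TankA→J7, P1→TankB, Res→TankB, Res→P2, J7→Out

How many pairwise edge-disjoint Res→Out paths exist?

Assign every edge capacity 1; by Menger, the answer equals the max flow.
Path Res→Out (+1); total 1.
Path Res→P1→Out (+1); total 2.
Path Res→TankB→Out (+1); total 3.
Path Res→J7→Out (+1); total 4.
Path Res→P2→Out (+1); total 5.
No residual Res→Out path; max flow = 5.
Certifying cut of size 5: {J7→Out, P1→Out, P2→Out, Res→Out, TankB→Out}.

5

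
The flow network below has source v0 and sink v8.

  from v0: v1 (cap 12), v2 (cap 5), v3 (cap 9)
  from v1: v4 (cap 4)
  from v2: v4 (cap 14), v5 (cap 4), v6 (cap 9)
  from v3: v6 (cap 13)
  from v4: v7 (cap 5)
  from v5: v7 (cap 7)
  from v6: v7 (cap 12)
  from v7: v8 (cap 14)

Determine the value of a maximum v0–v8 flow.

14

Augment v0→v1→v4→v7→v8: bottleneck 4, flow now 4.
Augment v0→v2→v4→v7→v8: bottleneck 1, flow now 5.
Augment v0→v2→v5→v7→v8: bottleneck 4, flow now 9.
Augment v0→v3→v6→v7→v8: bottleneck 5, flow now 14.
No augmenting path remains; maximum flow = 14.
In the residual graph, reachable from v0: {v0, v1, v2, v3, v4, v5, v6, v7}.
Min-cut edges: v7→v8 (14); capacity 14 = 14.
This cut is saturated, so no flow can exceed 14.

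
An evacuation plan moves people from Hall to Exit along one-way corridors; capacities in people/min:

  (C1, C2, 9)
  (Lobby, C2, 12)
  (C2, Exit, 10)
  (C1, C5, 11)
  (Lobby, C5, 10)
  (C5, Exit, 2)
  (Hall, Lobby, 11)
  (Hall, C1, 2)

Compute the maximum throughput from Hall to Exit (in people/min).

12

Augment Hall→Lobby→C5→Exit: bottleneck 2, flow now 2.
Augment Hall→Lobby→C2→Exit: bottleneck 9, flow now 11.
Augment Hall→C1→C2→Exit: bottleneck 1, flow now 12.
No augmenting path remains; maximum flow = 12.
In the residual graph, reachable from Hall: {Hall, Lobby, C1, C5, C2}.
Min-cut edges: C5→Exit (2), C2→Exit (10); capacity 2 + 10 = 12.
This cut is saturated, so no flow can exceed 12.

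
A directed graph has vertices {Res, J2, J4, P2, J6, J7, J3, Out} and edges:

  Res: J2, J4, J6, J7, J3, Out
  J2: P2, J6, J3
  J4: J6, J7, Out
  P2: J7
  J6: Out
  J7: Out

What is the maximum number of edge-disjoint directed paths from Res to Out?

4

Assign every edge capacity 1; by Menger, the answer equals the max flow.
Path Res→Out (+1); total 1.
Path Res→J4→Out (+1); total 2.
Path Res→J6→Out (+1); total 3.
Path Res→J7→Out (+1); total 4.
No residual Res→Out path; max flow = 4.
Certifying cut of size 4: {J6→Out, J7→Out, Res→J4, Res→Out}.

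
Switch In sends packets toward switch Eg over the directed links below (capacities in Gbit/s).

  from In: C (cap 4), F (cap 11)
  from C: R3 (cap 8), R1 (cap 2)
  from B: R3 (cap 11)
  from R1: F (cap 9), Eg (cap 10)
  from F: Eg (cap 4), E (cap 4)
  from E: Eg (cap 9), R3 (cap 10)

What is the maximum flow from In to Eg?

Augment In→F→Eg: bottleneck 4, flow now 4.
Augment In→C→R1→Eg: bottleneck 2, flow now 6.
Augment In→F→E→Eg: bottleneck 4, flow now 10.
No augmenting path remains; maximum flow = 10.
In the residual graph, reachable from In: {In, C, F, R3}.
Min-cut edges: C→R1 (2), F→E (4), F→Eg (4); capacity 2 + 4 + 4 = 10.
This cut is saturated, so no flow can exceed 10.

10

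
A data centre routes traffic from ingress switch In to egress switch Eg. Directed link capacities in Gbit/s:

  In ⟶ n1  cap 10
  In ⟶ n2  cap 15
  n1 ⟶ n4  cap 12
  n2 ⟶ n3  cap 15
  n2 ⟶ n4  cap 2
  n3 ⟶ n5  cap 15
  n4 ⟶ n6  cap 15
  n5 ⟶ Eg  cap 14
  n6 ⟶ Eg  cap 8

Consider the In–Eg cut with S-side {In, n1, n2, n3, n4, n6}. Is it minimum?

No — its capacity is 23, but the minimum cut has capacity 22.

Given cut capacity: 15 + 8 = 23.
Augment In→n1→n4→n6→Eg: bottleneck 8, flow now 8.
Augment In→n2→n3→n5→Eg: bottleneck 14, flow now 22.
No augmenting path remains; maximum flow = 22.
In the residual graph, reachable from In: {In, n1, n2, n3, n4, n5, n6}.
Min-cut edges: n5→Eg (14), n6→Eg (8); capacity 14 + 8 = 22.
Cut capacity 23 exceeds the max flow 22, so it is not minimum.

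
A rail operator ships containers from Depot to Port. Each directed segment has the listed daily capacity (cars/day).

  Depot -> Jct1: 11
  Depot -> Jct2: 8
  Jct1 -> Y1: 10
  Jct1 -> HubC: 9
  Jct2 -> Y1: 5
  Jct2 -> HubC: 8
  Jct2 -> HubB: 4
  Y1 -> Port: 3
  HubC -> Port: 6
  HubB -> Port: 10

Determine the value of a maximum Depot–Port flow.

13

Augment Depot→Jct1→Y1→Port: bottleneck 3, flow now 3.
Augment Depot→Jct1→HubC→Port: bottleneck 6, flow now 9.
Augment Depot→Jct2→HubB→Port: bottleneck 4, flow now 13.
No augmenting path remains; maximum flow = 13.
In the residual graph, reachable from Depot: {Depot, Jct1, Jct2, Y1, HubC}.
Min-cut edges: Jct2→HubB (4), Y1→Port (3), HubC→Port (6); capacity 4 + 3 + 6 = 13.
This cut is saturated, so no flow can exceed 13.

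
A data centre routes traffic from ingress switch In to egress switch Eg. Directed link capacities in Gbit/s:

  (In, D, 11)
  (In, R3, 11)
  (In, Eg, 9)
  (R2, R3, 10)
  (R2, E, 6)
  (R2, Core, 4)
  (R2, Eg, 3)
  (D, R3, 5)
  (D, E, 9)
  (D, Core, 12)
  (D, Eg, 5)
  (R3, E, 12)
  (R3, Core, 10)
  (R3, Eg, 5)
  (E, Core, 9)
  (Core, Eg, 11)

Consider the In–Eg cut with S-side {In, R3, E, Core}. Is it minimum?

Given cut capacity: 11 + 9 + 5 + 11 = 36.
Augment In→Eg: bottleneck 9, flow now 9.
Augment In→D→Eg: bottleneck 5, flow now 14.
Augment In→R3→Eg: bottleneck 5, flow now 19.
Augment In→D→Core→Eg: bottleneck 6, flow now 25.
Augment In→R3→Core→Eg: bottleneck 5, flow now 30.
No augmenting path remains; maximum flow = 30.
In the residual graph, reachable from In: {In, D, R3, E, Core}.
Min-cut edges: In→Eg (9), D→Eg (5), R3→Eg (5), Core→Eg (11); capacity 9 + 5 + 5 + 11 = 30.
Cut capacity 36 exceeds the max flow 30, so it is not minimum.

No — its capacity is 36, but the minimum cut has capacity 30.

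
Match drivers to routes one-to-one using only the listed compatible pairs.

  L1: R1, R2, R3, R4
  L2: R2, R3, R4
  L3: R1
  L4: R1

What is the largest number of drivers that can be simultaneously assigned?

3

Unit-capacity flow: source→left, listed edges, right→sink; max matching = max flow.
Augmenting path L1→R1 (+1); matched 1.
Augmenting path L2→R2 (+1); matched 2.
Augmenting path L3→R1→L1→R3 (+1); matched 3.
No augmenting path remains; maximum matching = 3.
König certificate: {L1, L2, R1} is a vertex cover of size 3 (every listed pair touches it), so no matching can be larger.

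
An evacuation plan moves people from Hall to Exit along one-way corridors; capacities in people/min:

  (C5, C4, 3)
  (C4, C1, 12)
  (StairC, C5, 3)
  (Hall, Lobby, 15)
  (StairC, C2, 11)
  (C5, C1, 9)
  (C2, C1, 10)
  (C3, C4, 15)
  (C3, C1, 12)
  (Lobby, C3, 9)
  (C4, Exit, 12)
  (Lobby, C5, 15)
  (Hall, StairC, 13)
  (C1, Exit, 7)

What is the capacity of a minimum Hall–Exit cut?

19

Augment Hall→StairC→C5→C1→Exit: bottleneck 3, flow now 3.
Augment Hall→StairC→C2→C1→Exit: bottleneck 4, flow now 7.
Augment Hall→Lobby→C3→C4→Exit: bottleneck 9, flow now 16.
Augment Hall→Lobby→C5→C4→Exit: bottleneck 3, flow now 19.
No augmenting path remains; maximum flow = 19.
By max-flow min-cut, the minimum cut capacity equals the max flow.
In the residual graph, reachable from Hall: {Hall, StairC, Lobby, C5, C2, C1}.
Min-cut edges: Lobby→C3 (9), C5→C4 (3), C1→Exit (7); capacity 9 + 3 + 7 = 19.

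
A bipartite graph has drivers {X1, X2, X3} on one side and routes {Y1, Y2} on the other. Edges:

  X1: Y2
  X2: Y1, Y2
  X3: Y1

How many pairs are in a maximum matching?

2

Unit-capacity flow: source→left, listed edges, right→sink; max matching = max flow.
Augmenting path X1→Y2 (+1); matched 1.
Augmenting path X2→Y1 (+1); matched 2.
No augmenting path remains; maximum matching = 2.
König certificate: {Y1, Y2} is a vertex cover of size 2 (every listed pair touches it), so no matching can be larger.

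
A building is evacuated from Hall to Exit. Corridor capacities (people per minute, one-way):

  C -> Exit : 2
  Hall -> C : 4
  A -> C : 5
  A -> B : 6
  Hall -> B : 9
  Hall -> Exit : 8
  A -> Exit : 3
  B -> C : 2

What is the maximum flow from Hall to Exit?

10

Augment Hall→Exit: bottleneck 8, flow now 8.
Augment Hall→C→Exit: bottleneck 2, flow now 10.
No augmenting path remains; maximum flow = 10.
In the residual graph, reachable from Hall: {Hall, B, C}.
Min-cut edges: Hall→Exit (8), C→Exit (2); capacity 8 + 2 = 10.
This cut is saturated, so no flow can exceed 10.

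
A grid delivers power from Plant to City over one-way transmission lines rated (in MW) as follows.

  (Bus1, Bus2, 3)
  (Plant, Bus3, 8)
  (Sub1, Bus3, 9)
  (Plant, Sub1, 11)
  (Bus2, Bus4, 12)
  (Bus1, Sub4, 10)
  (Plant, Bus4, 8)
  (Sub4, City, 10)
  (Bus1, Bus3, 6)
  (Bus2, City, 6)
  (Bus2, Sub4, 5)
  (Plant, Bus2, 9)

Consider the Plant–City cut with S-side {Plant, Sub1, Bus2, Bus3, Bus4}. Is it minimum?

Given cut capacity: 5 + 6 = 11.
Augment Plant→Bus2→City: bottleneck 6, flow now 6.
Augment Plant→Bus2→Sub4→City: bottleneck 3, flow now 9.
No augmenting path remains; maximum flow = 9.
In the residual graph, reachable from Plant: {Plant, Sub1, Bus3, Bus4}.
Min-cut edges: Plant→Bus2 (9); capacity 9 = 9.
Cut capacity 11 exceeds the max flow 9, so it is not minimum.

No — its capacity is 11, but the minimum cut has capacity 9.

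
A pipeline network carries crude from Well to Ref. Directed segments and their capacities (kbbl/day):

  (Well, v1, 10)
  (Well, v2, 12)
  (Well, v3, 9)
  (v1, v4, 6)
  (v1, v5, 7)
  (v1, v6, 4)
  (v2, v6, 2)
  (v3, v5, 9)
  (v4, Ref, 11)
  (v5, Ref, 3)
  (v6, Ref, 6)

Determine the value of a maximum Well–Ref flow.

15

Augment Well→v1→v4→Ref: bottleneck 6, flow now 6.
Augment Well→v1→v5→Ref: bottleneck 3, flow now 9.
Augment Well→v1→v6→Ref: bottleneck 1, flow now 10.
Augment Well→v2→v6→Ref: bottleneck 2, flow now 12.
Augment Well→v3→v5→v1→v6→Ref: bottleneck 3, flow now 15. (uses reverse residual edge)
No augmenting path remains; maximum flow = 15.
In the residual graph, reachable from Well: {Well, v2, v3, v5}.
Min-cut edges: Well→v1 (10), v2→v6 (2), v5→Ref (3); capacity 10 + 2 + 3 = 15.
This cut is saturated, so no flow can exceed 15.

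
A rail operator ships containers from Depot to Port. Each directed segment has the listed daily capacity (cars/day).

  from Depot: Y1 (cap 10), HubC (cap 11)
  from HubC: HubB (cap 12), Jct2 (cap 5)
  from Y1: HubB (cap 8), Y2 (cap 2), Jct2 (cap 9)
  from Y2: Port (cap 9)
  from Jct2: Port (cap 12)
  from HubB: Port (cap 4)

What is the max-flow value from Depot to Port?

18

Augment Depot→HubC→Jct2→Port: bottleneck 5, flow now 5.
Augment Depot→HubC→HubB→Port: bottleneck 4, flow now 9.
Augment Depot→Y1→Y2→Port: bottleneck 2, flow now 11.
Augment Depot→Y1→Jct2→Port: bottleneck 7, flow now 18.
No augmenting path remains; maximum flow = 18.
In the residual graph, reachable from Depot: {Depot, HubC, Y1, Jct2, HubB}.
Min-cut edges: Y1→Y2 (2), Jct2→Port (12), HubB→Port (4); capacity 2 + 12 + 4 = 18.
This cut is saturated, so no flow can exceed 18.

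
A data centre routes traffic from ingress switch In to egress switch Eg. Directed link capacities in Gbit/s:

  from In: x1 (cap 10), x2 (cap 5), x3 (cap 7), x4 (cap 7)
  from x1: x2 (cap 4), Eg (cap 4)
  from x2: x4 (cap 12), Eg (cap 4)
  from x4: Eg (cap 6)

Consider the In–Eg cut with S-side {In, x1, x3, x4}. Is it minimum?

No — its capacity is 19, but the minimum cut has capacity 14.

Given cut capacity: 5 + 4 + 4 + 6 = 19.
Augment In→x1→Eg: bottleneck 4, flow now 4.
Augment In→x2→Eg: bottleneck 4, flow now 8.
Augment In→x4→Eg: bottleneck 6, flow now 14.
No augmenting path remains; maximum flow = 14.
In the residual graph, reachable from In: {In, x1, x2, x3, x4}.
Min-cut edges: x1→Eg (4), x2→Eg (4), x4→Eg (6); capacity 4 + 4 + 6 = 14.
Cut capacity 19 exceeds the max flow 14, so it is not minimum.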